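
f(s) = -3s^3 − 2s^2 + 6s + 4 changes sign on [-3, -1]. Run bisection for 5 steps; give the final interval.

[-1.4375, -1.375]

m = -2, f(m) = 8 (+); new bracket [-2, -1]
m = -1.5, f(m) = 0.625 (+); new bracket [-1.5, -1]
m = -1.25, f(m) = -0.765625 (−); new bracket [-1.5, -1.25]
m = -1.375, f(m) = -0.2324 (−); new bracket [-1.5, -1.375]
m = -1.4375, f(m) = 0.1536 (+); new bracket [-1.4375, -1.375]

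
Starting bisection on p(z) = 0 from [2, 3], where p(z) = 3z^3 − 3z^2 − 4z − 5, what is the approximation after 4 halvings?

z = 2.5 gives p = 13.125, positive; keep [2, 2.5]
z = 2.25 gives p = 4.984375, positive; keep [2, 2.25]
z = 2.125 gives p = 1.740234, positive; keep [2, 2.125]
z = 2.0625 gives p = 0.3093, positive; keep [2, 2.0625]

2.0625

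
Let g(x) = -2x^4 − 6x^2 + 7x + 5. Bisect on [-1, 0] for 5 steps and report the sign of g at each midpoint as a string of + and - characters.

x = -0.5 gives g = -0.125, negative; keep [-0.5, 0]
x = -0.25 gives g = 2.867188, positive; keep [-0.5, -0.25]
x = -0.375 gives g = 1.491699, positive; keep [-0.5, -0.375]
x = -0.4375 gives g = 0.7158, positive; keep [-0.5, -0.4375]
x = -0.46875 gives g = 0.3038, positive; keep [-0.5, -0.46875]

-++++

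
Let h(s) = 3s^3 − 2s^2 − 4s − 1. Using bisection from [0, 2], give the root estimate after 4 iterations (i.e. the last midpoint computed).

h(1) = -4 < 0, so the root lies in [1, 2]
h(1.5) = -1.375 < 0, so the root lies in [1.5, 2]
h(1.75) = 1.953125 > 0, so the root lies in [1.5, 1.75]
h(1.625) = 0.0918 > 0, so the root lies in [1.5, 1.625]

1.625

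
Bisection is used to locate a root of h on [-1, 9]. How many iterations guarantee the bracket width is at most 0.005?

Width after n steps is 10/2^n. Need 2^n ≥ 10/0.005 = 2000.
2^10 = 1024 < 2000 ≤ 2^11 = 2048, so n = 11.

11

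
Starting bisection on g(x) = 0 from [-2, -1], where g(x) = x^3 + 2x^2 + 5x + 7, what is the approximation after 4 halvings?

-1.5625

m = -1.5, g(m) = 0.625 (+); new bracket [-2, -1.5]
m = -1.75, g(m) = -0.984375 (−); new bracket [-1.75, -1.5]
m = -1.625, g(m) = -0.134766 (−); new bracket [-1.625, -1.5]
m = -1.5625, g(m) = 0.2556 (+); new bracket [-1.625, -1.5625]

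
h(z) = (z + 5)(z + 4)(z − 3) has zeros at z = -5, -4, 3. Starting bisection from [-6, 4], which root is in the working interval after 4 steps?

m = -1, h(m) = -48 (−); new bracket [-1, 4]
m = 1.5, h(m) = -53.625 (−); new bracket [1.5, 4]
m = 2.75, h(m) = -13.078125 (−); new bracket [2.75, 4]
m = 3.375, h(m) = 23.1621 (+); new bracket [2.75, 3.375]

3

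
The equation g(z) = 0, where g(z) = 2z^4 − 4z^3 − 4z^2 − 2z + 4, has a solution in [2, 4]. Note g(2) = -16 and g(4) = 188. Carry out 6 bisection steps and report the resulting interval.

[2.75, 2.78125]

z = 3 gives g = 16, positive; keep [2, 3]
z = 2.5 gives g = -10.375, negative; keep [2.5, 3]
z = 2.75 gives g = -0.554688, negative; keep [2.75, 3]
z = 2.875 gives g = 6.7739, positive; keep [2.75, 2.875]
z = 2.8125 gives g = 2.8863, positive; keep [2.75, 2.8125]
z = 2.78125 gives g = 1.1116, positive; keep [2.75, 2.78125]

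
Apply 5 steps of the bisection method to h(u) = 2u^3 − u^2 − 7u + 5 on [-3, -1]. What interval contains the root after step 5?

[-2, -1.9375]

midpoint -2: h = -1 < 0 → [-2, -1]
midpoint -1.5: h = 6.5 > 0 → [-2, -1.5]
midpoint -1.75: h = 3.46875 > 0 → [-2, -1.75]
midpoint -1.875: h = 1.4258 > 0 → [-2, -1.875]
midpoint -1.9375: h = 0.2622 > 0 → [-2, -1.9375]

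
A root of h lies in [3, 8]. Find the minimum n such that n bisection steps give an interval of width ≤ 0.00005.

Width after n steps is 5/2^n. Need 2^n ≥ 5/0.00005 = 100000.
2^16 = 65536 < 100000 ≤ 2^17 = 131072, so n = 17.

17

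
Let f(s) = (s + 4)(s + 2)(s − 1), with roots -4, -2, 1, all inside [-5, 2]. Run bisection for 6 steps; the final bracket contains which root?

1

m = -1.5, f(m) = -3.125 (−); new bracket [-1.5, 2]
m = 0.25, f(m) = -7.171875 (−); new bracket [0.25, 2]
m = 1.125, f(m) = 2.001953 (+); new bracket [0.25, 1.125]
m = 0.6875, f(m) = -3.9368 (−); new bracket [0.6875, 1.125]
m = 0.90625, f(m) = -1.3368 (−); new bracket [0.90625, 1.125]
m = 1.015625, f(m) = 0.2363 (+); new bracket [0.90625, 1.015625]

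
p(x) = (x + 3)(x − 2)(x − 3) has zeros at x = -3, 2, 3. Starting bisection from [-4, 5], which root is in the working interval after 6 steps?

-3

midpoint 0.5: p = 13.125 > 0 → [-4, 0.5]
midpoint -1.75: p = 22.265625 > 0 → [-4, -1.75]
midpoint -2.875: p = 3.580078 > 0 → [-4, -2.875]
midpoint -3.4375: p = -15.3142 < 0 → [-3.4375, -2.875]
midpoint -3.15625: p = -4.9599 < 0 → [-3.15625, -2.875]
midpoint -3.015625: p = -0.4714 < 0 → [-3.015625, -2.875]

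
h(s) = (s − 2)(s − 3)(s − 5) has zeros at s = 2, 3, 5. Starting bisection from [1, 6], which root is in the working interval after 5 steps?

5

h(3.5) = -1.125 < 0, so the root lies in [3.5, 6]
h(4.75) = -1.203125 < 0, so the root lies in [4.75, 6]
h(5.375) = 3.005859 > 0, so the root lies in [4.75, 5.375]
h(5.0625) = 0.3948 > 0, so the root lies in [4.75, 5.0625]
h(4.90625) = -0.5194 < 0, so the root lies in [4.90625, 5.0625]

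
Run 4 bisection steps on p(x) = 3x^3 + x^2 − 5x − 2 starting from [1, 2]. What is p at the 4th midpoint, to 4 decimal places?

x = 1.5 gives p = 2.875, positive; keep [1, 1.5]
x = 1.25 gives p = -0.828125, negative; keep [1.25, 1.5]
x = 1.375 gives p = 0.814453, positive; keep [1.25, 1.375]
x = 1.3125 gives p = -0.0569, negative; keep [1.3125, 1.375]

-0.0569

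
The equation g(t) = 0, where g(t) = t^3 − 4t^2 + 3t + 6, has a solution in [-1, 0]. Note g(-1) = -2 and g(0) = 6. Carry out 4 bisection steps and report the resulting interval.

g(-0.5) = 3.375 > 0, so the root lies in [-1, -0.5]
g(-0.75) = 1.078125 > 0, so the root lies in [-1, -0.75]
g(-0.875) = -0.357422 < 0, so the root lies in [-0.875, -0.75]
g(-0.8125) = 0.3855 > 0, so the root lies in [-0.875, -0.8125]

[-0.875, -0.8125]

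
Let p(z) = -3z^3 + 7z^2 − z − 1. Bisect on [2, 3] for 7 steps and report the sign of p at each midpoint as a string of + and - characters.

---++--

midpoint 2.5: p = -6.625 < 0 → [2, 2.5]
midpoint 2.25: p = -1.984375 < 0 → [2, 2.25]
midpoint 2.125: p = -0.302734 < 0 → [2, 2.125]
midpoint 2.0625: p = 0.3938 > 0 → [2.0625, 2.125]
midpoint 2.09375: p = 0.0571 > 0 → [2.09375, 2.125]
midpoint 2.109375: p = -0.1199 < 0 → [2.09375, 2.109375]
midpoint 2.1015625: p = -0.0307 < 0 → [2.09375, 2.1015625]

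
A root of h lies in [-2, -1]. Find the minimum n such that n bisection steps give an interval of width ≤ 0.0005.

Width after n steps is 1/2^n. Need 2^n ≥ 1/0.0005 = 2000.
2^10 = 1024 < 2000 ≤ 2^11 = 2048, so n = 11.

11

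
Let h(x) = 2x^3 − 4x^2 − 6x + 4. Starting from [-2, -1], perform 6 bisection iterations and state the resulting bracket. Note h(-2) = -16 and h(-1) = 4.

[-1.34375, -1.328125]

h(-1.5) = -2.75 < 0, so the root lies in [-1.5, -1]
h(-1.25) = 1.34375 > 0, so the root lies in [-1.5, -1.25]
h(-1.375) = -0.511719 < 0, so the root lies in [-1.375, -1.25]
h(-1.3125) = 0.4624 > 0, so the root lies in [-1.375, -1.3125]
h(-1.34375) = -0.0129 < 0, so the root lies in [-1.34375, -1.3125]
h(-1.328125) = 0.2277 > 0, so the root lies in [-1.34375, -1.328125]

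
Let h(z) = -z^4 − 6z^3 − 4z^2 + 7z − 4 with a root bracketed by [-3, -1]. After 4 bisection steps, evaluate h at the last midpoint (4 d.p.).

0.2458

h(-2) = -2 < 0, so the root lies in [-3, -2]
h(-2.5) = 8.1875 > 0, so the root lies in [-2.5, -2]
h(-2.25) = 2.714844 > 0, so the root lies in [-2.25, -2]
h(-2.125) = 0.2458 > 0, so the root lies in [-2.125, -2]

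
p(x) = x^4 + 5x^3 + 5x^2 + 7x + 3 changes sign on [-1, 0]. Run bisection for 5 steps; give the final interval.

[-0.5625, -0.53125]

m = -0.5, p(m) = 0.1875 (+); new bracket [-1, -0.5]
m = -0.75, p(m) = -1.230469 (−); new bracket [-0.75, -0.5]
m = -0.625, p(m) = -0.48999 (−); new bracket [-0.625, -0.5]
m = -0.5625, p(m) = -0.1452 (−); new bracket [-0.5625, -0.5]
m = -0.53125, p(m) = 0.0224 (+); new bracket [-0.5625, -0.53125]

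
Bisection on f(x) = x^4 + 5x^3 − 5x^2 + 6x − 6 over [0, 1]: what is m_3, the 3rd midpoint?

0.875

midpoint 0.5: f = -3.5625 < 0 → [0.5, 1]
midpoint 0.75: f = -1.886719 < 0 → [0.75, 1]
midpoint 0.875: f = -0.642334 < 0 → [0.875, 1]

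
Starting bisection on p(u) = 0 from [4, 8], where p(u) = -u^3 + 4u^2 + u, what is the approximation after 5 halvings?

midpoint 6: p = -66 < 0 → [4, 6]
midpoint 5: p = -20 < 0 → [4, 5]
midpoint 4.5: p = -5.625 < 0 → [4, 4.5]
midpoint 4.25: p = -0.2656 < 0 → [4, 4.25]
midpoint 4.125: p = 1.998 > 0 → [4.125, 4.25]

4.125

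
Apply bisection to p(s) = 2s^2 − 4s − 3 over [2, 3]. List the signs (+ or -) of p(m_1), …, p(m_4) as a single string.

midpoint 2.5: p = -0.5 < 0 → [2.5, 3]
midpoint 2.75: p = 1.125 > 0 → [2.5, 2.75]
midpoint 2.625: p = 0.28125 > 0 → [2.5, 2.625]
midpoint 2.5625: p = -0.1172 < 0 → [2.5625, 2.625]

-++-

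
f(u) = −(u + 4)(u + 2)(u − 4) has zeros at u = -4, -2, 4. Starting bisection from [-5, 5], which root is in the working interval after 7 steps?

4

midpoint 0: f = 32 > 0 → [0, 5]
midpoint 2.5: f = 43.875 > 0 → [2.5, 5]
midpoint 3.75: f = 11.140625 > 0 → [3.75, 5]
midpoint 4.375: f = -20.0215 < 0 → [3.75, 4.375]
midpoint 4.0625: f = -3.0549 < 0 → [3.75, 4.0625]
midpoint 3.90625: f = 4.3778 > 0 → [3.90625, 4.0625]
midpoint 3.984375: f = 0.7466 > 0 → [3.984375, 4.0625]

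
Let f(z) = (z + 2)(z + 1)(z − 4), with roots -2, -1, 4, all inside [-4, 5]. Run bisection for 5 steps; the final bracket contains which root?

f(0.5) = -13.125 < 0, so the root lies in [0.5, 5]
f(2.75) = -22.265625 < 0, so the root lies in [2.75, 5]
f(3.875) = -3.580078 < 0, so the root lies in [3.875, 5]
f(4.4375) = 15.3142 > 0, so the root lies in [3.875, 4.4375]
f(4.15625) = 4.9599 > 0, so the root lies in [3.875, 4.15625]

4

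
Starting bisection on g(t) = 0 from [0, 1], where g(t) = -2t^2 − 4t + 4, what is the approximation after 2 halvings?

0.75

m = 0.5, g(m) = 1.5 (+); new bracket [0.5, 1]
m = 0.75, g(m) = -0.125 (−); new bracket [0.5, 0.75]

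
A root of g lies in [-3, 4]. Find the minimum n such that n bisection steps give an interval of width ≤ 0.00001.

20

Width after n steps is 7/2^n. Need 2^n ≥ 7/0.00001 = 700000.
2^19 = 524288 < 700000 ≤ 2^20 = 1048576, so n = 20.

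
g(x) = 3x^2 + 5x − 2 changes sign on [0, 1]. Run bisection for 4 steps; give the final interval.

[0.3125, 0.375]

midpoint 0.5: g = 1.25 > 0 → [0, 0.5]
midpoint 0.25: g = -0.5625 < 0 → [0.25, 0.5]
midpoint 0.375: g = 0.296875 > 0 → [0.25, 0.375]
midpoint 0.3125: g = -0.1445 < 0 → [0.3125, 0.375]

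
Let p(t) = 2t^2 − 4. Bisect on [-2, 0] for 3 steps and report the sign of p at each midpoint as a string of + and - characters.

-+-

m = -1, p(m) = -2 (−); new bracket [-2, -1]
m = -1.5, p(m) = 0.5 (+); new bracket [-1.5, -1]
m = -1.25, p(m) = -0.875 (−); new bracket [-1.5, -1.25]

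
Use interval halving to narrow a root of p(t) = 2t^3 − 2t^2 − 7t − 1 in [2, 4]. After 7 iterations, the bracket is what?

[2.484375, 2.5]

midpoint 3: p = 14 > 0 → [2, 3]
midpoint 2.5: p = 0.25 > 0 → [2, 2.5]
midpoint 2.25: p = -4.09375 < 0 → [2.25, 2.5]
midpoint 2.375: p = -2.1133 < 0 → [2.375, 2.5]
midpoint 2.4375: p = -0.981 < 0 → [2.4375, 2.5]
midpoint 2.46875: p = -0.378 < 0 → [2.46875, 2.5]
midpoint 2.484375: p = -0.0671 < 0 → [2.484375, 2.5]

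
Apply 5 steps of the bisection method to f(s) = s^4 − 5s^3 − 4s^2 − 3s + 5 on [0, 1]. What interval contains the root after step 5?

[0.65625, 0.6875]

f(0.5) = 1.9375 > 0, so the root lies in [0.5, 1]
f(0.75) = -1.292969 < 0, so the root lies in [0.5, 0.75]
f(0.625) = 0.494385 > 0, so the root lies in [0.625, 0.75]
f(0.6875) = -0.3545 < 0, so the root lies in [0.625, 0.6875]
f(0.65625) = 0.0809 > 0, so the root lies in [0.65625, 0.6875]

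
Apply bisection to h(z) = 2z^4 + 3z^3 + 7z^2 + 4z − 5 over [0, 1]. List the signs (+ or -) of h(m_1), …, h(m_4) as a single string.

midpoint 0.5: h = -0.75 < 0 → [0.5, 1]
midpoint 0.75: h = 3.835938 > 0 → [0.5, 0.75]
midpoint 0.625: h = 1.271973 > 0 → [0.5, 0.625]
midpoint 0.5625: h = 0.199 > 0 → [0.5, 0.5625]

-+++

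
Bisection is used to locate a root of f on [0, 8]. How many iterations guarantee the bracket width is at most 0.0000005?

24

Width after n steps is 8/2^n. Need 2^n ≥ 8/0.0000005 = 16000000.
2^23 = 8388608 < 16000000 ≤ 2^24 = 16777216, so n = 24.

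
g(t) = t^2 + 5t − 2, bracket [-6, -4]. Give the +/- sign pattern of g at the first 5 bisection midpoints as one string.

m = -5, g(m) = -2 (−); new bracket [-6, -5]
m = -5.5, g(m) = 0.75 (+); new bracket [-5.5, -5]
m = -5.25, g(m) = -0.6875 (−); new bracket [-5.5, -5.25]
m = -5.375, g(m) = 0.0156 (+); new bracket [-5.375, -5.25]
m = -5.3125, g(m) = -0.3398 (−); new bracket [-5.375, -5.3125]

-+-+-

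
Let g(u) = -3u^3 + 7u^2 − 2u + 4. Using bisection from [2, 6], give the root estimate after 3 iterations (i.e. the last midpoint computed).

2.5

midpoint 4: g = -84 < 0 → [2, 4]
midpoint 3: g = -20 < 0 → [2, 3]
midpoint 2.5: g = -4.125 < 0 → [2, 2.5]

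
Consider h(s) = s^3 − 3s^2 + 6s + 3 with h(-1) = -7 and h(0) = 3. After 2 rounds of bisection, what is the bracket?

[-0.5, -0.25]

m = -0.5, h(m) = -0.875 (−); new bracket [-0.5, 0]
m = -0.25, h(m) = 1.296875 (+); new bracket [-0.5, -0.25]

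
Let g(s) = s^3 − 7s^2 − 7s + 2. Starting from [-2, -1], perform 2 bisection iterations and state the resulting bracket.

s = -1.5 gives g = -6.625, negative; keep [-1.5, -1]
s = -1.25 gives g = -2.140625, negative; keep [-1.25, -1]

[-1.25, -1]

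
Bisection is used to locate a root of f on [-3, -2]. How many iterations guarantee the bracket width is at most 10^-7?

Width after n steps is 1/2^n. Need 2^n ≥ 1/10^-7 = 10000000.
2^23 = 8388608 < 10000000 ≤ 2^24 = 16777216, so n = 24.

24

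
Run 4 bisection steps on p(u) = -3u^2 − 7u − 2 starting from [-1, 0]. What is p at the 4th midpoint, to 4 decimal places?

-0.1055

u = -0.5 gives p = 0.75, positive; keep [-0.5, 0]
u = -0.25 gives p = -0.4375, negative; keep [-0.5, -0.25]
u = -0.375 gives p = 0.203125, positive; keep [-0.375, -0.25]
u = -0.3125 gives p = -0.1055, negative; keep [-0.375, -0.3125]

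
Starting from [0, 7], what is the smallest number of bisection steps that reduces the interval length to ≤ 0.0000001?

Width after n steps is 7/2^n. Need 2^n ≥ 7/0.0000001 = 70000000.
2^26 = 67108864 < 70000000 ≤ 2^27 = 134217728, so n = 27.

27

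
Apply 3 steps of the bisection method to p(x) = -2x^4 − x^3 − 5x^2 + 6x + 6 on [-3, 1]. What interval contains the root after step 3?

midpoint -1: p = -6 < 0 → [-1, 1]
midpoint 0: p = 6 > 0 → [-1, 0]
midpoint -0.5: p = 1.75 > 0 → [-1, -0.5]

[-1, -0.5]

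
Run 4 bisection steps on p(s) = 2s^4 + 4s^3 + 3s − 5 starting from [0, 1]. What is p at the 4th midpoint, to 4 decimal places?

midpoint 0.5: p = -2.875 < 0 → [0.5, 1]
midpoint 0.75: p = -0.429688 < 0 → [0.75, 1]
midpoint 0.875: p = 1.477051 > 0 → [0.75, 0.875]
midpoint 0.8125: p = 0.4546 > 0 → [0.75, 0.8125]

0.4546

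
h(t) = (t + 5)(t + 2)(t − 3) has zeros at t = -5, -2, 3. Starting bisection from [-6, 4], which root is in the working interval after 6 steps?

3

t = -1 gives h = -16, negative; keep [-1, 4]
t = 1.5 gives h = -34.125, negative; keep [1.5, 4]
t = 2.75 gives h = -9.203125, negative; keep [2.75, 4]
t = 3.375 gives h = 16.8809, positive; keep [2.75, 3.375]
t = 3.0625 gives h = 2.551, positive; keep [2.75, 3.0625]
t = 2.90625 gives h = -3.6366, negative; keep [2.90625, 3.0625]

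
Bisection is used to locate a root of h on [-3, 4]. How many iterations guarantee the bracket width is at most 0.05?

8

Width after n steps is 7/2^n. Need 2^n ≥ 7/0.05 = 140.
2^7 = 128 < 140 ≤ 2^8 = 256, so n = 8.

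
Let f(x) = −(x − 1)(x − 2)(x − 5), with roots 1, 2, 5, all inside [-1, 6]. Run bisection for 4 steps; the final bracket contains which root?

f(2.5) = 1.875 > 0, so the root lies in [2.5, 6]
f(4.25) = 5.484375 > 0, so the root lies in [4.25, 6]
f(5.125) = -1.611328 < 0, so the root lies in [4.25, 5.125]
f(4.6875) = 3.0969 > 0, so the root lies in [4.6875, 5.125]

5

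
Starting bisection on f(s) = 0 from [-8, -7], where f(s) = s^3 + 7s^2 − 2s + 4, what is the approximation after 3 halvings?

s = -7.5 gives f = -9.125, negative; keep [-7.5, -7]
s = -7.25 gives f = 5.359375, positive; keep [-7.5, -7.25]
s = -7.375 gives f = -1.646484, negative; keep [-7.375, -7.25]

-7.375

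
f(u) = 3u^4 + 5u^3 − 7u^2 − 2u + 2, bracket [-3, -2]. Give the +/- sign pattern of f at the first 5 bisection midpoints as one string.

+---+

m = -2.5, f(m) = 2.3125 (+); new bracket [-2.5, -2]
m = -2.25, f(m) = -9.003906 (−); new bracket [-2.5, -2.25]
m = -2.375, f(m) = -4.266846 (−); new bracket [-2.5, -2.375]
m = -2.4375, f(m) = -1.2248 (−); new bracket [-2.5, -2.4375]
m = -2.46875, f(m) = 0.4797 (+); new bracket [-2.46875, -2.4375]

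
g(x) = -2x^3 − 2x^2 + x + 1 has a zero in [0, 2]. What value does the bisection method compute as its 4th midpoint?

g(1) = -2 < 0, so the root lies in [0, 1]
g(0.5) = 0.75 > 0, so the root lies in [0.5, 1]
g(0.75) = -0.21875 < 0, so the root lies in [0.5, 0.75]
g(0.625) = 0.3555 > 0, so the root lies in [0.625, 0.75]

0.625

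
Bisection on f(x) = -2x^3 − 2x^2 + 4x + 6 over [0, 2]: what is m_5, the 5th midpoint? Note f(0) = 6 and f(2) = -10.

f(1) = 6 > 0, so the root lies in [1, 2]
f(1.5) = 0.75 > 0, so the root lies in [1.5, 2]
f(1.75) = -3.84375 < 0, so the root lies in [1.5, 1.75]
f(1.625) = -1.3633 < 0, so the root lies in [1.5, 1.625]
f(1.5625) = -0.2622 < 0, so the root lies in [1.5, 1.5625]

1.5625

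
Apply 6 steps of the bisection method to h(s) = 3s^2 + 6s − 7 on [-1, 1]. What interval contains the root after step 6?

[0.8125, 0.84375]

m = 0, h(m) = -7 (−); new bracket [0, 1]
m = 0.5, h(m) = -3.25 (−); new bracket [0.5, 1]
m = 0.75, h(m) = -0.8125 (−); new bracket [0.75, 1]
m = 0.875, h(m) = 0.5469 (+); new bracket [0.75, 0.875]
m = 0.8125, h(m) = -0.1445 (−); new bracket [0.8125, 0.875]
m = 0.84375, h(m) = 0.1982 (+); new bracket [0.8125, 0.84375]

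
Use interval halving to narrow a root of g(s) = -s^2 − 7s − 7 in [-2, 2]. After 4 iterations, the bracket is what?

midpoint 0: g = -7 < 0 → [-2, 0]
midpoint -1: g = -1 < 0 → [-2, -1]
midpoint -1.5: g = 1.25 > 0 → [-1.5, -1]
midpoint -1.25: g = 0.1875 > 0 → [-1.25, -1]

[-1.25, -1]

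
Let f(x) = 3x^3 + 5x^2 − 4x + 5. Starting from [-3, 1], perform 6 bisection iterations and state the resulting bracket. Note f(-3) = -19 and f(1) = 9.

m = -1, f(m) = 11 (+); new bracket [-3, -1]
m = -2, f(m) = 9 (+); new bracket [-3, -2]
m = -2.5, f(m) = -0.625 (−); new bracket [-2.5, -2]
m = -2.25, f(m) = 5.1406 (+); new bracket [-2.5, -2.25]
m = -2.375, f(m) = 2.5137 (+); new bracket [-2.5, -2.375]
m = -2.4375, f(m) = 1.0105 (+); new bracket [-2.5, -2.4375]

[-2.5, -2.4375]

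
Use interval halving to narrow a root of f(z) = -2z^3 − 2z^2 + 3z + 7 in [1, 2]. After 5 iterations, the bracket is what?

[1.5, 1.53125]

z = 1.5 gives f = 0.25, positive; keep [1.5, 2]
z = 1.75 gives f = -4.59375, negative; keep [1.5, 1.75]
z = 1.625 gives f = -1.988281, negative; keep [1.5, 1.625]
z = 1.5625 gives f = -0.8247, negative; keep [1.5, 1.5625]
z = 1.53125 gives f = -0.2764, negative; keep [1.5, 1.53125]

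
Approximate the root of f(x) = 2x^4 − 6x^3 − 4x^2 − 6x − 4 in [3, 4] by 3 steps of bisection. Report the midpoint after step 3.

3.875

f(3.5) = -31.125 < 0, so the root lies in [3.5, 4]
f(3.75) = -3.648438 < 0, so the root lies in [3.75, 4]
f(3.875) = 14.512207 > 0, so the root lies in [3.75, 3.875]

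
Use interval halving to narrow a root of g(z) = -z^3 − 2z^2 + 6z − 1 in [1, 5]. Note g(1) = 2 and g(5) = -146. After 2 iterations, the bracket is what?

m = 3, g(m) = -28 (−); new bracket [1, 3]
m = 2, g(m) = -5 (−); new bracket [1, 2]

[1, 2]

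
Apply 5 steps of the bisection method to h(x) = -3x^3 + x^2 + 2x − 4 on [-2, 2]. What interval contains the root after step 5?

[-1.25, -1.125]

midpoint 0: h = -4 < 0 → [-2, 0]
midpoint -1: h = -2 < 0 → [-2, -1]
midpoint -1.5: h = 5.375 > 0 → [-1.5, -1]
midpoint -1.25: h = 0.9219 > 0 → [-1.25, -1]
midpoint -1.125: h = -0.7129 < 0 → [-1.25, -1.125]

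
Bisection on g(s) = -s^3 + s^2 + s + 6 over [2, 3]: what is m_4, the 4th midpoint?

2.4375

m = 2.5, g(m) = -0.875 (−); new bracket [2, 2.5]
m = 2.25, g(m) = 1.921875 (+); new bracket [2.25, 2.5]
m = 2.375, g(m) = 0.619141 (+); new bracket [2.375, 2.5]
m = 2.4375, g(m) = -0.1033 (−); new bracket [2.375, 2.4375]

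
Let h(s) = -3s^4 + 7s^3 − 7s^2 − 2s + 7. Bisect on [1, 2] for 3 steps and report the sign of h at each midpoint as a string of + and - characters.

--+

h(1.5) = -3.3125 < 0, so the root lies in [1, 1.5]
h(1.25) = -0.089844 < 0, so the root lies in [1, 1.25]
h(1.125) = 1.052002 > 0, so the root lies in [1.125, 1.25]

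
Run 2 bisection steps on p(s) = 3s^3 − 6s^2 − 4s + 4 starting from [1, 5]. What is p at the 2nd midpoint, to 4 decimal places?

p(3) = 19 > 0, so the root lies in [1, 3]
p(2) = -4 < 0, so the root lies in [2, 3]

-4.0000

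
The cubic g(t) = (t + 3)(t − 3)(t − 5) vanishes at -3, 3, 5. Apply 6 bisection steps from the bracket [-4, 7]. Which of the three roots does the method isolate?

-3

midpoint 1.5: g = 23.625 > 0 → [-4, 1.5]
midpoint -1.25: g = 46.484375 > 0 → [-4, -1.25]
midpoint -2.625: g = 16.083984 > 0 → [-4, -2.625]
midpoint -3.3125: g = -16.3977 < 0 → [-3.3125, -2.625]
midpoint -2.96875: g = 1.4864 > 0 → [-3.3125, -2.96875]
midpoint -3.140625: g = -7.0296 < 0 → [-3.140625, -2.96875]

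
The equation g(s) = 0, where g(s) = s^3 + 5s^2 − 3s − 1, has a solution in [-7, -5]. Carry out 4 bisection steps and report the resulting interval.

[-5.625, -5.5]

g(-6) = -19 < 0, so the root lies in [-6, -5]
g(-5.5) = 0.375 > 0, so the root lies in [-6, -5.5]
g(-5.75) = -8.546875 < 0, so the root lies in [-5.75, -5.5]
g(-5.625) = -3.9004 < 0, so the root lies in [-5.625, -5.5]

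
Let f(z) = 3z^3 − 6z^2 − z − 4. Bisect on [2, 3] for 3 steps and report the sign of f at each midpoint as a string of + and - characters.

midpoint 2.5: f = 2.875 > 0 → [2, 2.5]
midpoint 2.25: f = -2.453125 < 0 → [2.25, 2.5]
midpoint 2.375: f = -0.029297 < 0 → [2.375, 2.5]

+--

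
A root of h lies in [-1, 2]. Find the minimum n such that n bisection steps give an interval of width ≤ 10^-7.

Width after n steps is 3/2^n. Need 2^n ≥ 3/10^-7 = 30000000.
2^24 = 16777216 < 30000000 ≤ 2^25 = 33554432, so n = 25.

25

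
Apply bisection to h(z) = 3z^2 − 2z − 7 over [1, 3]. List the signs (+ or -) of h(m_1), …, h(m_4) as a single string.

+---

h(2) = 1 > 0, so the root lies in [1, 2]
h(1.5) = -3.25 < 0, so the root lies in [1.5, 2]
h(1.75) = -1.3125 < 0, so the root lies in [1.75, 2]
h(1.875) = -0.2031 < 0, so the root lies in [1.875, 2]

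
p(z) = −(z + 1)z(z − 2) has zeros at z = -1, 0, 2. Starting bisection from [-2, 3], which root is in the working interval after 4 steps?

z = 0.5 gives p = 1.125, positive; keep [0.5, 3]
z = 1.75 gives p = 1.203125, positive; keep [1.75, 3]
z = 2.375 gives p = -3.005859, negative; keep [1.75, 2.375]
z = 2.0625 gives p = -0.3948, negative; keep [1.75, 2.0625]

2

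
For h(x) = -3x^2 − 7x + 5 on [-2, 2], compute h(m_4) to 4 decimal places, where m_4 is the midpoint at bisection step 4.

x = 0 gives h = 5, positive; keep [0, 2]
x = 1 gives h = -5, negative; keep [0, 1]
x = 0.5 gives h = 0.75, positive; keep [0.5, 1]
x = 0.75 gives h = -1.9375, negative; keep [0.5, 0.75]

-1.9375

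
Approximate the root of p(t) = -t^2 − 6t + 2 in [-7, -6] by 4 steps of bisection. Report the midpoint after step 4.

-6.3125

t = -6.5 gives p = -1.25, negative; keep [-6.5, -6]
t = -6.25 gives p = 0.4375, positive; keep [-6.5, -6.25]
t = -6.375 gives p = -0.390625, negative; keep [-6.375, -6.25]
t = -6.3125 gives p = 0.0273, positive; keep [-6.375, -6.3125]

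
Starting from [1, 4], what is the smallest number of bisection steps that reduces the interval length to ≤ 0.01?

Width after n steps is 3/2^n. Need 2^n ≥ 3/0.01 = 300.
2^8 = 256 < 300 ≤ 2^9 = 512, so n = 9.

9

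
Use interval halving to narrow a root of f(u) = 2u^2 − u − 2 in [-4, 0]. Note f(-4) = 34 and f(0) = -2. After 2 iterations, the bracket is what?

midpoint -2: f = 8 > 0 → [-2, 0]
midpoint -1: f = 1 > 0 → [-1, 0]

[-1, 0]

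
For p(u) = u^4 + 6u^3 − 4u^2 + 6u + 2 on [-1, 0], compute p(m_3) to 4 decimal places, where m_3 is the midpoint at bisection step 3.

midpoint -0.5: p = -2.6875 < 0 → [-0.5, 0]
midpoint -0.25: p = 0.160156 > 0 → [-0.5, -0.25]
midpoint -0.375: p = -1.109131 < 0 → [-0.375, -0.25]

-1.1091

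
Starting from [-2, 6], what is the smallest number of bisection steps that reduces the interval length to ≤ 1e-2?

Width after n steps is 8/2^n. Need 2^n ≥ 8/1e-2 = 800.
2^9 = 512 < 800 ≤ 2^10 = 1024, so n = 10.

10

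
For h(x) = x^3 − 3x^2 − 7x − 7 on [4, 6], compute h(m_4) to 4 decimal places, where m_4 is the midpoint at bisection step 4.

midpoint 5: h = 8 > 0 → [4, 5]
midpoint 4.5: h = -8.125 < 0 → [4.5, 5]
midpoint 4.75: h = -0.765625 < 0 → [4.75, 5]
midpoint 4.875: h = 3.4355 > 0 → [4.75, 4.875]

3.4355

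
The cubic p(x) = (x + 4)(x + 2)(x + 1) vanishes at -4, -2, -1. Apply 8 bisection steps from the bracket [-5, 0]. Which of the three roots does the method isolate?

-4

midpoint -2.5: p = 1.125 > 0 → [-5, -2.5]
midpoint -3.75: p = 1.203125 > 0 → [-5, -3.75]
midpoint -4.375: p = -3.005859 < 0 → [-4.375, -3.75]
midpoint -4.0625: p = -0.3948 < 0 → [-4.0625, -3.75]
midpoint -3.90625: p = 0.5194 > 0 → [-4.0625, -3.90625]
midpoint -3.984375: p = 0.0925 > 0 → [-4.0625, -3.984375]
midpoint -4.0234375: p = -0.1434 < 0 → [-4.0234375, -3.984375]
midpoint -4.00390625: p = -0.0235 < 0 → [-4.00390625, -3.984375]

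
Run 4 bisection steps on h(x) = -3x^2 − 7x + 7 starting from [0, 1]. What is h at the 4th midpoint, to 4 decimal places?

midpoint 0.5: h = 2.75 > 0 → [0.5, 1]
midpoint 0.75: h = 0.0625 > 0 → [0.75, 1]
midpoint 0.875: h = -1.421875 < 0 → [0.75, 0.875]
midpoint 0.8125: h = -0.668 < 0 → [0.75, 0.8125]

-0.6680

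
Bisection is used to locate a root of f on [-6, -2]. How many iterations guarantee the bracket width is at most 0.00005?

17

Width after n steps is 4/2^n. Need 2^n ≥ 4/0.00005 = 80000.
2^16 = 65536 < 80000 ≤ 2^17 = 131072, so n = 17.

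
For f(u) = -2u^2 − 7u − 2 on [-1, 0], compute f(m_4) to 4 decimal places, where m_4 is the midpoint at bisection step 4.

-0.0078

f(-0.5) = 1 > 0, so the root lies in [-0.5, 0]
f(-0.25) = -0.375 < 0, so the root lies in [-0.5, -0.25]
f(-0.375) = 0.34375 > 0, so the root lies in [-0.375, -0.25]
f(-0.3125) = -0.0078 < 0, so the root lies in [-0.375, -0.3125]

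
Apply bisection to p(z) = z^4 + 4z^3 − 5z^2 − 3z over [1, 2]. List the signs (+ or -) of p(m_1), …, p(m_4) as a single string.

+-+-

midpoint 1.5: p = 2.8125 > 0 → [1, 1.5]
midpoint 1.25: p = -1.308594 < 0 → [1.25, 1.5]
midpoint 1.375: p = 0.394775 > 0 → [1.25, 1.375]
midpoint 1.3125: p = -0.5393 < 0 → [1.3125, 1.375]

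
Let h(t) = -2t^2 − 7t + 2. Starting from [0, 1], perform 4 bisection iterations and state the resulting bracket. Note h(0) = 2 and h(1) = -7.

h(0.5) = -2 < 0, so the root lies in [0, 0.5]
h(0.25) = 0.125 > 0, so the root lies in [0.25, 0.5]
h(0.375) = -0.90625 < 0, so the root lies in [0.25, 0.375]
h(0.3125) = -0.3828 < 0, so the root lies in [0.25, 0.3125]

[0.25, 0.3125]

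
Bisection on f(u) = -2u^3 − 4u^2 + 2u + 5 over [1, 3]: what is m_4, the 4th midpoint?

1.125

u = 2 gives f = -23, negative; keep [1, 2]
u = 1.5 gives f = -7.75, negative; keep [1, 1.5]
u = 1.25 gives f = -2.65625, negative; keep [1, 1.25]
u = 1.125 gives f = -0.6602, negative; keep [1, 1.125]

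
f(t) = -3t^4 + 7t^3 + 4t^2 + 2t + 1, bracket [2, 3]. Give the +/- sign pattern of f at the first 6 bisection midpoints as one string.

m = 2.5, f(m) = 23.1875 (+); new bracket [2.5, 3]
m = 2.75, f(m) = 10.753906 (+); new bracket [2.75, 3]
m = 2.875, f(m) = 1.196533 (+); new bracket [2.875, 3]
m = 2.9375, f(m) = -4.5516 (−); new bracket [2.875, 2.9375]
m = 2.90625, f(m) = -1.5925 (−); new bracket [2.875, 2.90625]
m = 2.890625, f(m) = -0.1771 (−); new bracket [2.875, 2.890625]

+++---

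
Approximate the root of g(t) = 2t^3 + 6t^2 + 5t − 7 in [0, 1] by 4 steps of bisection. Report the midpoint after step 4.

0.6875

t = 0.5 gives g = -2.75, negative; keep [0.5, 1]
t = 0.75 gives g = 0.96875, positive; keep [0.5, 0.75]
t = 0.625 gives g = -1.042969, negative; keep [0.625, 0.75]
t = 0.6875 gives g = -0.0767, negative; keep [0.6875, 0.75]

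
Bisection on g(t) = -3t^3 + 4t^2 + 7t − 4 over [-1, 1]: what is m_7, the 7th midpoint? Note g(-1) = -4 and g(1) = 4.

0.484375

midpoint 0: g = -4 < 0 → [0, 1]
midpoint 0.5: g = 0.125 > 0 → [0, 0.5]
midpoint 0.25: g = -2.046875 < 0 → [0.25, 0.5]
midpoint 0.375: g = -0.9707 < 0 → [0.375, 0.5]
midpoint 0.4375: g = -0.4231 < 0 → [0.4375, 0.5]
midpoint 0.46875: g = -0.1488 < 0 → [0.46875, 0.5]
midpoint 0.484375: g = -0.0118 < 0 → [0.484375, 0.5]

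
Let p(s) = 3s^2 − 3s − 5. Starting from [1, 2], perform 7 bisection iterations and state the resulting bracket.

s = 1.5 gives p = -2.75, negative; keep [1.5, 2]
s = 1.75 gives p = -1.0625, negative; keep [1.75, 2]
s = 1.875 gives p = -0.078125, negative; keep [1.875, 2]
s = 1.9375 gives p = 0.4492, positive; keep [1.875, 1.9375]
s = 1.90625 gives p = 0.1826, positive; keep [1.875, 1.90625]
s = 1.890625 gives p = 0.0515, positive; keep [1.875, 1.890625]
s = 1.8828125 gives p = -0.0135, negative; keep [1.8828125, 1.890625]

[1.8828125, 1.890625]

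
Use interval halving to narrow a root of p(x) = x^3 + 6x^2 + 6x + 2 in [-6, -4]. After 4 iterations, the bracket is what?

m = -5, p(m) = -3 (−); new bracket [-5, -4]
m = -4.5, p(m) = 5.375 (+); new bracket [-5, -4.5]
m = -4.75, p(m) = 1.703125 (+); new bracket [-5, -4.75]
m = -4.875, p(m) = -0.5137 (−); new bracket [-4.875, -4.75]

[-4.875, -4.75]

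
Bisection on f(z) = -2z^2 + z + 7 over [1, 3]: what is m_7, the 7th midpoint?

f(2) = 1 > 0, so the root lies in [2, 3]
f(2.5) = -3 < 0, so the root lies in [2, 2.5]
f(2.25) = -0.875 < 0, so the root lies in [2, 2.25]
f(2.125) = 0.0938 > 0, so the root lies in [2.125, 2.25]
f(2.1875) = -0.3828 < 0, so the root lies in [2.125, 2.1875]
f(2.15625) = -0.1426 < 0, so the root lies in [2.125, 2.15625]
f(2.140625) = -0.0239 < 0, so the root lies in [2.125, 2.140625]

2.140625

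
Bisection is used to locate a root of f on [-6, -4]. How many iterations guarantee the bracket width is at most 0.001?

11

Width after n steps is 2/2^n. Need 2^n ≥ 2/0.001 = 2000.
2^10 = 1024 < 2000 ≤ 2^11 = 2048, so n = 11.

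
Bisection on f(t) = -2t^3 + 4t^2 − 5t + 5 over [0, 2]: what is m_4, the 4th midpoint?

1.375

f(1) = 2 > 0, so the root lies in [1, 2]
f(1.5) = -0.25 < 0, so the root lies in [1, 1.5]
f(1.25) = 1.09375 > 0, so the root lies in [1.25, 1.5]
f(1.375) = 0.4883 > 0, so the root lies in [1.375, 1.5]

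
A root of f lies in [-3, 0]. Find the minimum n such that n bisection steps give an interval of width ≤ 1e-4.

15

Width after n steps is 3/2^n. Need 2^n ≥ 3/1e-4 = 30000.
2^14 = 16384 < 30000 ≤ 2^15 = 32768, so n = 15.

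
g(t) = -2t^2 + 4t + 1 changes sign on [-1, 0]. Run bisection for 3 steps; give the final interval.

[-0.25, -0.125]

t = -0.5 gives g = -1.5, negative; keep [-0.5, 0]
t = -0.25 gives g = -0.125, negative; keep [-0.25, 0]
t = -0.125 gives g = 0.46875, positive; keep [-0.25, -0.125]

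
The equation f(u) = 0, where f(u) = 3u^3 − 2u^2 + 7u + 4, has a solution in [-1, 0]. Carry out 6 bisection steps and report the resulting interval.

[-0.46875, -0.453125]

m = -0.5, f(m) = -0.375 (−); new bracket [-0.5, 0]
m = -0.25, f(m) = 2.078125 (+); new bracket [-0.5, -0.25]
m = -0.375, f(m) = 0.935547 (+); new bracket [-0.5, -0.375]
m = -0.4375, f(m) = 0.3035 (+); new bracket [-0.5, -0.4375]
m = -0.46875, f(m) = -0.0297 (−); new bracket [-0.46875, -0.4375]
m = -0.453125, f(m) = 0.1384 (+); new bracket [-0.46875, -0.453125]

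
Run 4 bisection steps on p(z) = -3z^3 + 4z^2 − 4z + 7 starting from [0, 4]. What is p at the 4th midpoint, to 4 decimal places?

2.3906

m = 2, p(m) = -9 (−); new bracket [0, 2]
m = 1, p(m) = 4 (+); new bracket [1, 2]
m = 1.5, p(m) = -0.125 (−); new bracket [1, 1.5]
m = 1.25, p(m) = 2.3906 (+); new bracket [1.25, 1.5]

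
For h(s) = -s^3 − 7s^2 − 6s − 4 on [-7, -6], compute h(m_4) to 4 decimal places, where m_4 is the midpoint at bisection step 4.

h(-6.5) = 13.875 > 0, so the root lies in [-6.5, -6]
h(-6.25) = 4.203125 > 0, so the root lies in [-6.25, -6]
h(-6.125) = -0.076172 < 0, so the root lies in [-6.25, -6.125]
h(-6.1875) = 2.0183 > 0, so the root lies in [-6.1875, -6.125]

2.0183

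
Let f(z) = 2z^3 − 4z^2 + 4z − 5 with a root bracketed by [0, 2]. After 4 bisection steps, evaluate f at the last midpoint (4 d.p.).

-0.4805

z = 1 gives f = -3, negative; keep [1, 2]
z = 1.5 gives f = -1.25, negative; keep [1.5, 2]
z = 1.75 gives f = 0.46875, positive; keep [1.5, 1.75]
z = 1.625 gives f = -0.4805, negative; keep [1.625, 1.75]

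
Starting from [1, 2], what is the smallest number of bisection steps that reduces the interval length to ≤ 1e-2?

Width after n steps is 1/2^n. Need 2^n ≥ 1/1e-2 = 100.
2^6 = 64 < 100 ≤ 2^7 = 128, so n = 7.

7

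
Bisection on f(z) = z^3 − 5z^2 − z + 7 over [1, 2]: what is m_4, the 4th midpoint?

1.1875

f(1.5) = -2.375 < 0, so the root lies in [1, 1.5]
f(1.25) = -0.109375 < 0, so the root lies in [1, 1.25]
f(1.125) = 0.970703 > 0, so the root lies in [1.125, 1.25]
f(1.1875) = 0.4363 > 0, so the root lies in [1.1875, 1.25]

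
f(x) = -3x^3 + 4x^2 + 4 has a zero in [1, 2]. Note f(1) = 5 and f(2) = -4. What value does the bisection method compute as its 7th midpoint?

1.7578125

midpoint 1.5: f = 2.875 > 0 → [1.5, 2]
midpoint 1.75: f = 0.171875 > 0 → [1.75, 2]
midpoint 1.875: f = -1.712891 < 0 → [1.75, 1.875]
midpoint 1.8125: f = -0.7224 < 0 → [1.75, 1.8125]
midpoint 1.78125: f = -0.2635 < 0 → [1.75, 1.78125]
midpoint 1.765625: f = -0.0429 < 0 → [1.75, 1.765625]
midpoint 1.7578125: f = 0.0652 > 0 → [1.7578125, 1.765625]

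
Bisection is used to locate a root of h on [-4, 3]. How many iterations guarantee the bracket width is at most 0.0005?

Width after n steps is 7/2^n. Need 2^n ≥ 7/0.0005 = 14000.
2^13 = 8192 < 14000 ≤ 2^14 = 16384, so n = 14.

14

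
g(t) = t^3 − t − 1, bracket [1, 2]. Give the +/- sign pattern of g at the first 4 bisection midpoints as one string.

g(1.5) = 0.875 > 0, so the root lies in [1, 1.5]
g(1.25) = -0.296875 < 0, so the root lies in [1.25, 1.5]
g(1.375) = 0.224609 > 0, so the root lies in [1.25, 1.375]
g(1.3125) = -0.0515 < 0, so the root lies in [1.3125, 1.375]

+-+-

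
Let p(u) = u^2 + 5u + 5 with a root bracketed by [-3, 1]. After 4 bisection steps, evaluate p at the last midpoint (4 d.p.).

0.3125

u = -1 gives p = 1, positive; keep [-3, -1]
u = -2 gives p = -1, negative; keep [-2, -1]
u = -1.5 gives p = -0.25, negative; keep [-1.5, -1]
u = -1.25 gives p = 0.3125, positive; keep [-1.5, -1.25]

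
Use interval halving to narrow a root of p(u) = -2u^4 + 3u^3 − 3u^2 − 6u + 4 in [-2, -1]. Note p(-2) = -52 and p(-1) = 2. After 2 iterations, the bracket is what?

p(-1.5) = -14 < 0, so the root lies in [-1.5, -1]
p(-1.25) = -3.929688 < 0, so the root lies in [-1.25, -1]

[-1.25, -1]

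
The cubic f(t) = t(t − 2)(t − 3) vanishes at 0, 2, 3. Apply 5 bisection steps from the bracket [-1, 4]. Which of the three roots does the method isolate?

0

midpoint 1.5: f = 1.125 > 0 → [-1, 1.5]
midpoint 0.25: f = 1.203125 > 0 → [-1, 0.25]
midpoint -0.375: f = -3.005859 < 0 → [-0.375, 0.25]
midpoint -0.0625: f = -0.3948 < 0 → [-0.0625, 0.25]
midpoint 0.09375: f = 0.5194 > 0 → [-0.0625, 0.09375]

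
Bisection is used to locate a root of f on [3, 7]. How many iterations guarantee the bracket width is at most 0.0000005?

Width after n steps is 4/2^n. Need 2^n ≥ 4/0.0000005 = 8000000.
2^22 = 4194304 < 8000000 ≤ 2^23 = 8388608, so n = 23.

23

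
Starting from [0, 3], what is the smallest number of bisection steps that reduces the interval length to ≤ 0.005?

Width after n steps is 3/2^n. Need 2^n ≥ 3/0.005 = 600.
2^9 = 512 < 600 ≤ 2^10 = 1024, so n = 10.

10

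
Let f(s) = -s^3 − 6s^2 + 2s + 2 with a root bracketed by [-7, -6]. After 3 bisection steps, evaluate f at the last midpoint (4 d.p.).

4.4902

m = -6.5, f(m) = 10.125 (+); new bracket [-6.5, -6]
m = -6.25, f(m) = -0.734375 (−); new bracket [-6.5, -6.25]
m = -6.375, f(m) = 4.490234 (+); new bracket [-6.375, -6.25]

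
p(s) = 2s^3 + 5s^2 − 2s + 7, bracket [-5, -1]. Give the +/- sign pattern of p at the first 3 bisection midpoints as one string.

+--

s = -3 gives p = 4, positive; keep [-5, -3]
s = -4 gives p = -33, negative; keep [-4, -3]
s = -3.5 gives p = -10.5, negative; keep [-3.5, -3]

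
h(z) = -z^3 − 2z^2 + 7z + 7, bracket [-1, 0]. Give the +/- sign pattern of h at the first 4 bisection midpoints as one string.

+++-

z = -0.5 gives h = 3.125, positive; keep [-1, -0.5]
z = -0.75 gives h = 1.046875, positive; keep [-1, -0.75]
z = -0.875 gives h = 0.013672, positive; keep [-1, -0.875]
z = -0.9375 gives h = -0.4963, negative; keep [-0.9375, -0.875]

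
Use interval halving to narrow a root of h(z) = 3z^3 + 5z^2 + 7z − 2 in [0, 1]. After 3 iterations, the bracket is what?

h(0.5) = 3.125 > 0, so the root lies in [0, 0.5]
h(0.25) = 0.109375 > 0, so the root lies in [0, 0.25]
h(0.125) = -1.041016 < 0, so the root lies in [0.125, 0.25]

[0.125, 0.25]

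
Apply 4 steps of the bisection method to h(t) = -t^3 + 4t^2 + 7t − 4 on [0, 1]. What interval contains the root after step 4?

h(0.5) = 0.375 > 0, so the root lies in [0, 0.5]
h(0.25) = -2.015625 < 0, so the root lies in [0.25, 0.5]
h(0.375) = -0.865234 < 0, so the root lies in [0.375, 0.5]
h(0.4375) = -0.2556 < 0, so the root lies in [0.4375, 0.5]

[0.4375, 0.5]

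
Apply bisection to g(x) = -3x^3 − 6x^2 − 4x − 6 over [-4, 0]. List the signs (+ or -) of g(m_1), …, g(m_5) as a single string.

+---+

m = -2, g(m) = 2 (+); new bracket [-2, 0]
m = -1, g(m) = -5 (−); new bracket [-2, -1]
m = -1.5, g(m) = -3.375 (−); new bracket [-2, -1.5]
m = -1.75, g(m) = -1.2969 (−); new bracket [-2, -1.75]
m = -1.875, g(m) = 0.1816 (+); new bracket [-1.875, -1.75]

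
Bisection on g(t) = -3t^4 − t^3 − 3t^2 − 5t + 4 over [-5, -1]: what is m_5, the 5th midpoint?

-1.375

g(-3) = -224 < 0, so the root lies in [-3, -1]
g(-2) = -38 < 0, so the root lies in [-2, -1]
g(-1.5) = -7.0625 < 0, so the root lies in [-1.5, -1]
g(-1.25) = 0.1914 > 0, so the root lies in [-1.5, -1.25]
g(-1.375) = -2.9207 < 0, so the root lies in [-1.375, -1.25]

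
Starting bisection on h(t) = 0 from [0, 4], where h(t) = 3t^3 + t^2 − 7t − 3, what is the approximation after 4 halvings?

1.75

m = 2, h(m) = 11 (+); new bracket [0, 2]
m = 1, h(m) = -6 (−); new bracket [1, 2]
m = 1.5, h(m) = -1.125 (−); new bracket [1.5, 2]
m = 1.75, h(m) = 3.8906 (+); new bracket [1.5, 1.75]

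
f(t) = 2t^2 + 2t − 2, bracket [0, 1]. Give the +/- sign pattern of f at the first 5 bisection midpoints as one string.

-++--

t = 0.5 gives f = -0.5, negative; keep [0.5, 1]
t = 0.75 gives f = 0.625, positive; keep [0.5, 0.75]
t = 0.625 gives f = 0.03125, positive; keep [0.5, 0.625]
t = 0.5625 gives f = -0.2422, negative; keep [0.5625, 0.625]
t = 0.59375 gives f = -0.1074, negative; keep [0.59375, 0.625]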